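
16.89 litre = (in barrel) 0.1062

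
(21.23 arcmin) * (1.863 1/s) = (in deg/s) 0.6592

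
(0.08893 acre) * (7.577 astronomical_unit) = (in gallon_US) 1.078e+17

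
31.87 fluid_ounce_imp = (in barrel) 0.005696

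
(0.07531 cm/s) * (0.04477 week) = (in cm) 2039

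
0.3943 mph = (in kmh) 0.6346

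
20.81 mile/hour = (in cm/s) 930.3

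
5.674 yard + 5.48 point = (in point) 1.471e+04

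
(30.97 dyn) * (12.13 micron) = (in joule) 3.757e-09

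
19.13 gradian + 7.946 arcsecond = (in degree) 17.22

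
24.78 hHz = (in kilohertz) 2.478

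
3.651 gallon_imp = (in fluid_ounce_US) 561.2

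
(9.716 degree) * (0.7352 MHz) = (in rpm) 1.191e+06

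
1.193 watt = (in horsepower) 0.0016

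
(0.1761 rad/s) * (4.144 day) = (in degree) 3.613e+06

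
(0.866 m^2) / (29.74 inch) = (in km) 0.001146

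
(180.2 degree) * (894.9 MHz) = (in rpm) 2.688e+10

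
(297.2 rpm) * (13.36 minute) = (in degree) 1.429e+06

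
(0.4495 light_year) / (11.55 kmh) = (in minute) 2.209e+13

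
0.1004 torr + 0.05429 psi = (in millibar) 3.877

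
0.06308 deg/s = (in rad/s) 0.001101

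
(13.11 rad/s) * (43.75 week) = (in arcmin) 1.193e+12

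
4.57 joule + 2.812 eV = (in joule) 4.57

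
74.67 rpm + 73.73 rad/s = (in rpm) 778.7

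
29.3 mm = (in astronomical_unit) 1.959e-13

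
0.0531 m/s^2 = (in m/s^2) 0.0531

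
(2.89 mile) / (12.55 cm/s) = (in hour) 10.29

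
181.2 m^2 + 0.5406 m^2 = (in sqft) 1956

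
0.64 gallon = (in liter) 2.423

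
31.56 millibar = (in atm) 0.03115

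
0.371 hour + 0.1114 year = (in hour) 976.2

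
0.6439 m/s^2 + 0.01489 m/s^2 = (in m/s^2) 0.6588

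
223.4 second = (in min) 3.723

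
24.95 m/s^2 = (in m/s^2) 24.95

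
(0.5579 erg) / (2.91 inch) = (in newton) 7.548e-07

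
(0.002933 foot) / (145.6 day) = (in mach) 2.087e-13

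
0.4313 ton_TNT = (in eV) 1.126e+28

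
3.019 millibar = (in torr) 2.264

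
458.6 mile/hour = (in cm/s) 2.05e+04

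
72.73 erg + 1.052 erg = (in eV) 4.605e+13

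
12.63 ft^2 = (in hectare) 0.0001173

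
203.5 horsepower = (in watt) 1.517e+05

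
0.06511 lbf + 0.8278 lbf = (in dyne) 3.972e+05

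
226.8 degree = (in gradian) 252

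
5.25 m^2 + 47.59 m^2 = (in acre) 0.01306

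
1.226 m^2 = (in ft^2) 13.2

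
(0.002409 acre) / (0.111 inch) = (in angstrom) 3.458e+13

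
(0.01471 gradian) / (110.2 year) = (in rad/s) 6.649e-14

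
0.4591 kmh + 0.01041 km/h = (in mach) 0.000383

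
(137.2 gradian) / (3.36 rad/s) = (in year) 2.034e-08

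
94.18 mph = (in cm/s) 4210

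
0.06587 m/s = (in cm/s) 6.587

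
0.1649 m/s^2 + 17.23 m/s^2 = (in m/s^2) 17.39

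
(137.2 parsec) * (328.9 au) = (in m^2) 2.083e+32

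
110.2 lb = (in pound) 110.2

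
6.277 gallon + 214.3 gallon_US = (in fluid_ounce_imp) 2.939e+04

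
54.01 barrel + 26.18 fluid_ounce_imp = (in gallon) 2269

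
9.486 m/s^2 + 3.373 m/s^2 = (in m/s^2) 12.86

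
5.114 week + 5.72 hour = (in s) 3.114e+06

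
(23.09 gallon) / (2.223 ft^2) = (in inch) 16.66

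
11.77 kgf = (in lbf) 25.95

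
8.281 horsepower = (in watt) 6175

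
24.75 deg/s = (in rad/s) 0.432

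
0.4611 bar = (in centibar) 46.11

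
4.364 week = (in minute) 4.399e+04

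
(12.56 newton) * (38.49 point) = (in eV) 1.064e+18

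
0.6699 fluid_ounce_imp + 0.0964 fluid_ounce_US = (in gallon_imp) 0.004814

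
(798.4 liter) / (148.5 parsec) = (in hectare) 1.742e-23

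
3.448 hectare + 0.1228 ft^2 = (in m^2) 3.448e+04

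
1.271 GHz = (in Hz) 1.271e+09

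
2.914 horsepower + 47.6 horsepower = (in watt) 3.767e+04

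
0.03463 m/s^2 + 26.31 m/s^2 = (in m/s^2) 26.34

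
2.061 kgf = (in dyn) 2.021e+06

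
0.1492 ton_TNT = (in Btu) 5.917e+05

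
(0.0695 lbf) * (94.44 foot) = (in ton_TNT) 2.127e-09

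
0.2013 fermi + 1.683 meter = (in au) 1.125e-11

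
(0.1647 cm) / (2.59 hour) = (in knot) 3.434e-07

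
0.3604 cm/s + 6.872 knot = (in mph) 7.916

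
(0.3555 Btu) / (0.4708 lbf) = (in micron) 1.791e+08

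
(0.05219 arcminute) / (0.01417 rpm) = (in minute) 0.0001705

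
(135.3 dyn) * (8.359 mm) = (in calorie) 2.703e-06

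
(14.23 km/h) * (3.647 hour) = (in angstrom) 5.19e+14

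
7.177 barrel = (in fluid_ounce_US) 3.858e+04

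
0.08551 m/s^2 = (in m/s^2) 0.08551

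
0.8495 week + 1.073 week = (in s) 1.163e+06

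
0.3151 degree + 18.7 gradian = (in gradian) 19.05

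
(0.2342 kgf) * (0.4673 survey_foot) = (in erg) 3.271e+06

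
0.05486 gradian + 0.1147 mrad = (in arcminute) 3.357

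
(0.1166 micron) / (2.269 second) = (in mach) 1.509e-10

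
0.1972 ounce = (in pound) 0.01232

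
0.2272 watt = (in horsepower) 0.0003047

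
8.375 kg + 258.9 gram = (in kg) 8.634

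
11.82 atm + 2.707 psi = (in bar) 12.16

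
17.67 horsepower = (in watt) 1.318e+04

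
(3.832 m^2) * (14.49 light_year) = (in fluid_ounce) 1.776e+22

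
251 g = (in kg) 0.251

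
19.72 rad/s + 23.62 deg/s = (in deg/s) 1153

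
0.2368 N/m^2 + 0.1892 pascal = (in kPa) 0.000426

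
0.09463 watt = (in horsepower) 0.0001269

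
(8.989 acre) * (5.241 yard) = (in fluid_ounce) 5.895e+09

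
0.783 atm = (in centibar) 79.34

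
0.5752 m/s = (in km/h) 2.071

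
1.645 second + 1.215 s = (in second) 2.86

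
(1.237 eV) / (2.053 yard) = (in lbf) 2.373e-20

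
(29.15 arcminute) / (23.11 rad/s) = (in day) 4.247e-09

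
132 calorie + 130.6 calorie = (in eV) 6.858e+21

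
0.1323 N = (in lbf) 0.02974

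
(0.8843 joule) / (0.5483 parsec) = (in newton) 5.227e-17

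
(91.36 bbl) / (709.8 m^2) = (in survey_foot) 0.06714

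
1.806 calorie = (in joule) 7.556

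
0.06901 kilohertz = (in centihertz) 6901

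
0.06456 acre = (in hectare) 0.02613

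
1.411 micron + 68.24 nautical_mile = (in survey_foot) 4.146e+05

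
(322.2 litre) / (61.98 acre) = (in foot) 4.214e-06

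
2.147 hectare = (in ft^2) 2.311e+05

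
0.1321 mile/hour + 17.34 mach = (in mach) 17.34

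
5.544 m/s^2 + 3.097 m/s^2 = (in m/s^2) 8.641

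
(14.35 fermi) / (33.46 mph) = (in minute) 1.599e-17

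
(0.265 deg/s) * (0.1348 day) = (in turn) 8.573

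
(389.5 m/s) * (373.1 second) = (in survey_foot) 4.768e+05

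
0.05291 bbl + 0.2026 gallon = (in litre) 9.179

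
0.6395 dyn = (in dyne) 0.6395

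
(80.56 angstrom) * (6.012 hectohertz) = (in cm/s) 0.0004843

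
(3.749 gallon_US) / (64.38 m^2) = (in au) 1.474e-15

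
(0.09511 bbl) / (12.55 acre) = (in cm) 2.977e-05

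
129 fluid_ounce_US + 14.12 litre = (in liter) 17.93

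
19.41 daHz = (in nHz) 1.941e+11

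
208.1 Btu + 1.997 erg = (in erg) 2.196e+12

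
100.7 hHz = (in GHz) 1.007e-05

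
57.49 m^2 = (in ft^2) 618.8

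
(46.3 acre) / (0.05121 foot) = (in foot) 3.938e+07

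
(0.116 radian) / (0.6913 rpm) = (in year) 5.081e-08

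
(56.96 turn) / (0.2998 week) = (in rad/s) 0.001974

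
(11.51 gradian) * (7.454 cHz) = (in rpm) 0.1287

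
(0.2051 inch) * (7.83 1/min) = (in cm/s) 0.06798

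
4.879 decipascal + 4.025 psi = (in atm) 0.2739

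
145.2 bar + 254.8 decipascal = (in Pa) 1.452e+07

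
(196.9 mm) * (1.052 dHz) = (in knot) 0.04026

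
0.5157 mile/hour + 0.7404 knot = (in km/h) 2.201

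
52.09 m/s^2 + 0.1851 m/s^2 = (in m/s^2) 52.28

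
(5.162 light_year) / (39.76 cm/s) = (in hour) 3.412e+13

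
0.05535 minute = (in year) 1.053e-07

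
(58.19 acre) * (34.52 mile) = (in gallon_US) 3.456e+12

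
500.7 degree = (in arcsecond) 1.803e+06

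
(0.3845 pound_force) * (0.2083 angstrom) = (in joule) 3.563e-11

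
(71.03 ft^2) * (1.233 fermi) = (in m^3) 8.136e-15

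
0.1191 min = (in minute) 0.1191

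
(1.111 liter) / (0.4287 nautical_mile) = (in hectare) 1.399e-10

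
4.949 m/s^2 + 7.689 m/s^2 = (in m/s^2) 12.64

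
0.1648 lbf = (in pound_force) 0.1648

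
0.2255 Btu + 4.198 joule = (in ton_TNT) 5.787e-08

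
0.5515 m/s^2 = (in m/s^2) 0.5515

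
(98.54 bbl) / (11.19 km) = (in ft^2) 0.01507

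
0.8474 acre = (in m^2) 3429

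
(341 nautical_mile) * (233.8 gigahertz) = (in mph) 3.303e+17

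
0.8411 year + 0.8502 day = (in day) 307.9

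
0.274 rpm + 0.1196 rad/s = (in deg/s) 8.497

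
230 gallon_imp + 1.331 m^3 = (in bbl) 14.95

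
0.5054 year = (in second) 1.594e+07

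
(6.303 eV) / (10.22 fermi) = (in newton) 9.881e-05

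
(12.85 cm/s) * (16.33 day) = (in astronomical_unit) 1.212e-06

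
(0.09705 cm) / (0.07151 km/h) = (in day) 5.655e-07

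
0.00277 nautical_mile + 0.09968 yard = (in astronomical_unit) 3.49e-11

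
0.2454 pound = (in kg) 0.1113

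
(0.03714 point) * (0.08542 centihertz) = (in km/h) 4.029e-08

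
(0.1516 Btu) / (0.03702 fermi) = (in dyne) 4.321e+23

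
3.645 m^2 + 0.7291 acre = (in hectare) 0.2954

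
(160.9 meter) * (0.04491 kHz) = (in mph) 1.616e+04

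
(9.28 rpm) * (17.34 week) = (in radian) 1.019e+07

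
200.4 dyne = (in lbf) 0.0004505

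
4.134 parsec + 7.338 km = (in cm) 1.276e+19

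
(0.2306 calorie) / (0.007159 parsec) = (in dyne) 4.368e-10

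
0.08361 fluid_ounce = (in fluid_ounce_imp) 0.08702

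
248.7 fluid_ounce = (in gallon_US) 1.943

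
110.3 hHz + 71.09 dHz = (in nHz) 1.104e+13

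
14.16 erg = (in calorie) 3.384e-07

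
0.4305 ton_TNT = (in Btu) 1.707e+06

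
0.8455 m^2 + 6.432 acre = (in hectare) 2.603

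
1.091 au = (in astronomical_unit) 1.091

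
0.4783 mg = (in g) 0.0004783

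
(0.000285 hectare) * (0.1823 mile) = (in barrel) 5259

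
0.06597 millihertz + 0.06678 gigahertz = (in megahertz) 66.78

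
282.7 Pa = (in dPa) 2827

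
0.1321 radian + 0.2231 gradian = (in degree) 7.77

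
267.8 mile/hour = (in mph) 267.8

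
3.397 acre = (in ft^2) 1.48e+05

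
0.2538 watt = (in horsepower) 0.0003404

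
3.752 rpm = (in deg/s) 22.51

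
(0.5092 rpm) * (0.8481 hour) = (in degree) 9328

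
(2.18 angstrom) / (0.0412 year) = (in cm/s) 1.678e-14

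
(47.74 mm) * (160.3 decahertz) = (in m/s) 76.53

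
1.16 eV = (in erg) 1.859e-12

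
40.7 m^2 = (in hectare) 0.00407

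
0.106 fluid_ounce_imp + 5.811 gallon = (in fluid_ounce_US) 743.9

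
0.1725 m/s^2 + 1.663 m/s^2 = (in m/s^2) 1.836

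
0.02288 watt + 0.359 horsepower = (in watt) 267.7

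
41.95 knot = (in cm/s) 2158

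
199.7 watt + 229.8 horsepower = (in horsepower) 230.1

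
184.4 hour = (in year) 0.02105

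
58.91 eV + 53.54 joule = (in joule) 53.54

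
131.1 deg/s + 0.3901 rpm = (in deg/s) 133.4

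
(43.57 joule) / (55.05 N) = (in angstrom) 7.915e+09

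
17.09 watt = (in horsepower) 0.02292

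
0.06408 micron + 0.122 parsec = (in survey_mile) 2.339e+12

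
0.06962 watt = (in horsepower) 9.336e-05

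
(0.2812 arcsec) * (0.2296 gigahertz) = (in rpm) 2989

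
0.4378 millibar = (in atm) 0.0004321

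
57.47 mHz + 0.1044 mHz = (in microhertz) 5.757e+04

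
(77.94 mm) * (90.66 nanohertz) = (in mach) 2.075e-11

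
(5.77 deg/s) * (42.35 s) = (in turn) 0.6788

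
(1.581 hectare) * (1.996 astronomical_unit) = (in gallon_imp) 1.038e+18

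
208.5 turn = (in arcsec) 2.702e+08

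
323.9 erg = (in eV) 2.022e+14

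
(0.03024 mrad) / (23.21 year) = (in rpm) 3.945e-13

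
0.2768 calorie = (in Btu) 0.001098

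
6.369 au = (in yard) 1.042e+12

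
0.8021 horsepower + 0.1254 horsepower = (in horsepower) 0.9275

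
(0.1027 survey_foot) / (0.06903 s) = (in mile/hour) 1.014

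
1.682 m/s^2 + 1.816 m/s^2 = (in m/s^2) 3.498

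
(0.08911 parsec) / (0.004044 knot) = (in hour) 3.671e+14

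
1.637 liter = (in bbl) 0.0103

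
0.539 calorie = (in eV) 1.408e+19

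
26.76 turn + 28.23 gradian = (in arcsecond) 3.477e+07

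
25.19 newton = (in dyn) 2.519e+06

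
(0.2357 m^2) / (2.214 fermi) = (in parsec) 0.00345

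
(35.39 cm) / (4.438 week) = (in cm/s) 1.319e-05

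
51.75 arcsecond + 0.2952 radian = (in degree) 16.93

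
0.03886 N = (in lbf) 0.008736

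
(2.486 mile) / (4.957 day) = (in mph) 0.0209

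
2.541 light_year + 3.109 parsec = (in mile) 7.455e+13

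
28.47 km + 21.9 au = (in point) 9.287e+15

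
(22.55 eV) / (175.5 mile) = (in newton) 1.279e-23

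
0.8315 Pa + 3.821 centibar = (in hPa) 38.22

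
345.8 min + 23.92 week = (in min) 2.415e+05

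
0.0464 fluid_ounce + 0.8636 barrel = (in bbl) 0.8636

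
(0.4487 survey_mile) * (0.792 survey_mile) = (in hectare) 92.04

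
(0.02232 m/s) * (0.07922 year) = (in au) 3.727e-07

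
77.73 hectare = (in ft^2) 8.367e+06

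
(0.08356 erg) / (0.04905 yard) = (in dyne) 0.01863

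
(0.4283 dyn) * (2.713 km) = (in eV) 7.252e+16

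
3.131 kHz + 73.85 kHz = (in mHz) 7.698e+07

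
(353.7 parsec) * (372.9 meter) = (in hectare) 4.07e+17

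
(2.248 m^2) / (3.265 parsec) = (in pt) 6.325e-14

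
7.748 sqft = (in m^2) 0.7198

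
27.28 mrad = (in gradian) 1.737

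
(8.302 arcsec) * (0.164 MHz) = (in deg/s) 378.2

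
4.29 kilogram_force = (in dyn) 4.207e+06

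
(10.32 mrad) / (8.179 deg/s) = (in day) 8.367e-07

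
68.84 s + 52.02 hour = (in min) 3122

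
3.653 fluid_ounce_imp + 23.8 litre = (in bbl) 0.1504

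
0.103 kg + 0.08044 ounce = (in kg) 0.1053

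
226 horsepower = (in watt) 1.685e+05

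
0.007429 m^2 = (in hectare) 7.429e-07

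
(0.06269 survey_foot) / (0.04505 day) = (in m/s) 4.909e-06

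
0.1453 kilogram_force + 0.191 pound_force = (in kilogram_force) 0.2319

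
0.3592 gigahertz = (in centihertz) 3.592e+10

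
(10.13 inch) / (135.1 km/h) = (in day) 7.936e-08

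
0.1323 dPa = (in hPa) 0.0001323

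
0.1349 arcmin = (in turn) 6.245e-06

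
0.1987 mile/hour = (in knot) 0.1727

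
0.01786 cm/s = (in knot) 0.0003472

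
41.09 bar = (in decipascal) 4.109e+07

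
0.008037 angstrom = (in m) 8.037e-13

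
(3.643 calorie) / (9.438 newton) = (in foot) 5.299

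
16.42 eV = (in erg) 2.631e-11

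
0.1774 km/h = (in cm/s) 4.928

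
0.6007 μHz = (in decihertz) 6.007e-06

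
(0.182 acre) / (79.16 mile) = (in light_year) 6.111e-19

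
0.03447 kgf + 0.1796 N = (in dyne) 5.176e+04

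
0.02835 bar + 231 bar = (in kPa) 2.31e+04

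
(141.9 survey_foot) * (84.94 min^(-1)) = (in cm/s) 6123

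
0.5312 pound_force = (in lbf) 0.5312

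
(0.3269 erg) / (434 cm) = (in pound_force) 1.693e-09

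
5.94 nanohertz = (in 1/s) 5.94e-09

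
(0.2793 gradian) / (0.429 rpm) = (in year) 3.097e-09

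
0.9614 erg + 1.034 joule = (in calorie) 0.2471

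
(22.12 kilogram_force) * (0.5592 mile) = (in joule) 1.952e+05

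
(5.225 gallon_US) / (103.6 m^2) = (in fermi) 1.909e+11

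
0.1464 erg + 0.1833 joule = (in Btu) 0.0001737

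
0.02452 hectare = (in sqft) 2639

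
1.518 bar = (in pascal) 1.518e+05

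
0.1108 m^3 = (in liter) 110.8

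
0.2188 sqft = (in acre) 5.023e-06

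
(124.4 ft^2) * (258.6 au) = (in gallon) 1.181e+17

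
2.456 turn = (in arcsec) 3.183e+06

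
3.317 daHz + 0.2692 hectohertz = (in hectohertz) 0.6009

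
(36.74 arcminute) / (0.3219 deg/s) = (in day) 2.202e-05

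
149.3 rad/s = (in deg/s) 8554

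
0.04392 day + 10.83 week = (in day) 75.85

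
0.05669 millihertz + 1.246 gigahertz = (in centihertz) 1.246e+11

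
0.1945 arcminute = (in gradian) 0.003602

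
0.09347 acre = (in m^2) 378.3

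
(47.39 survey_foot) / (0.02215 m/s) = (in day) 0.007548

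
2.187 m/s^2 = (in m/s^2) 2.187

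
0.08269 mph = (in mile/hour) 0.08269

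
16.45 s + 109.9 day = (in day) 109.9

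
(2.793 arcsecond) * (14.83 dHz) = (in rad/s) 2.008e-05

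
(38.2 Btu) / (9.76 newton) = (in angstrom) 4.129e+13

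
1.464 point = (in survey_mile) 3.209e-07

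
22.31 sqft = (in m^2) 2.073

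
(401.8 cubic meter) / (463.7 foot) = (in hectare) 0.0002843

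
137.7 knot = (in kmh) 255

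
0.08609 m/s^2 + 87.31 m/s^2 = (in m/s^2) 87.4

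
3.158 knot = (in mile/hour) 3.634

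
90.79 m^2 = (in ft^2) 977.3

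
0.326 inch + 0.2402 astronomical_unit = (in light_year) 3.798e-06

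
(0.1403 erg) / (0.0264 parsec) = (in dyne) 1.722e-18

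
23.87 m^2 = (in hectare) 0.002387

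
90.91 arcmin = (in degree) 1.515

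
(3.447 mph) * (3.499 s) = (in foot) 17.69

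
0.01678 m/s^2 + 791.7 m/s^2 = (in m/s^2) 791.7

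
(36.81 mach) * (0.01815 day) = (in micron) 1.966e+13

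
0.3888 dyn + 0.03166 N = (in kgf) 0.003229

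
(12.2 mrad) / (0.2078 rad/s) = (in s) 0.05871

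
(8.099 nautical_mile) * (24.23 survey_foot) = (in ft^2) 1.192e+06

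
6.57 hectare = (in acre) 16.23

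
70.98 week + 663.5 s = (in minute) 7.155e+05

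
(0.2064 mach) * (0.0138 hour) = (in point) 9.897e+06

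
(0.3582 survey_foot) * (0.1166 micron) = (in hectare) 1.273e-12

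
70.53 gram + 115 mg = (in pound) 0.1557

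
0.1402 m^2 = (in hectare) 1.402e-05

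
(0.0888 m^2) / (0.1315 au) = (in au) 3.017e-23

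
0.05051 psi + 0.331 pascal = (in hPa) 3.486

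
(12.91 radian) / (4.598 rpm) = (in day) 0.0003103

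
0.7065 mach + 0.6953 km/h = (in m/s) 240.8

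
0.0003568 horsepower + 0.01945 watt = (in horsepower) 0.0003829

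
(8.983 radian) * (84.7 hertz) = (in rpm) 7266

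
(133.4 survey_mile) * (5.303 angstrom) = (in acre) 2.813e-08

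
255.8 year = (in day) 9.337e+04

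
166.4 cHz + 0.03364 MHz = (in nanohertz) 3.364e+13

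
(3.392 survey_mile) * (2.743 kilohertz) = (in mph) 3.35e+07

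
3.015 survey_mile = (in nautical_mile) 2.62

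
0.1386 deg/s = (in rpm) 0.0231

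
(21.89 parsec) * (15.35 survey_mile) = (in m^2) 1.669e+22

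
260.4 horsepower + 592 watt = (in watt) 1.948e+05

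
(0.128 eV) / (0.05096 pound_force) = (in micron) 9.047e-14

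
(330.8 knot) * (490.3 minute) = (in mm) 5.006e+09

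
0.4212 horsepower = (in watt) 314.1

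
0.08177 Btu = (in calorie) 20.62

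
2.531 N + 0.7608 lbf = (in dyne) 5.915e+05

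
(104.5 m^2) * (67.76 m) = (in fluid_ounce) 2.394e+08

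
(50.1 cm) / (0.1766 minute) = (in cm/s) 4.728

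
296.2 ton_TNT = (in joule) 1.239e+12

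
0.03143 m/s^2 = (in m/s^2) 0.03143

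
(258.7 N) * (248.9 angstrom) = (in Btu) 6.103e-09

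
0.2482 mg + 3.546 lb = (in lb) 3.546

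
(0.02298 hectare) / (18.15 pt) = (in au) 2.399e-07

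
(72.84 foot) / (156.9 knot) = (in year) 8.722e-09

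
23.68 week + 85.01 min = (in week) 23.69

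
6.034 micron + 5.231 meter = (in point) 1.483e+04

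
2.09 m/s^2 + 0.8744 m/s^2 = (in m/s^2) 2.964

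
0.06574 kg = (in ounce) 2.319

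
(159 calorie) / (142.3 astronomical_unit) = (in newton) 3.125e-11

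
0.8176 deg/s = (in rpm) 0.1363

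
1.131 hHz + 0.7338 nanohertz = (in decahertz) 11.31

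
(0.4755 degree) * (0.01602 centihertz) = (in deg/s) 7.618e-05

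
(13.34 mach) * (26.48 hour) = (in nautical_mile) 2.338e+05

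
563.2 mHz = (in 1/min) 33.79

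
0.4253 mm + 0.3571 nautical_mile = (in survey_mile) 0.4109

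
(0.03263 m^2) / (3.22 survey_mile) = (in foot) 2.066e-05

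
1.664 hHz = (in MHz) 0.0001664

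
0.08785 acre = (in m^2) 355.5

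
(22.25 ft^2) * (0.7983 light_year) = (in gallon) 4.124e+18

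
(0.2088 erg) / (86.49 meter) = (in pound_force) 5.427e-11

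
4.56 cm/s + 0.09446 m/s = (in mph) 0.3133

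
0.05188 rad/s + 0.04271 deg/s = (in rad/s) 0.05263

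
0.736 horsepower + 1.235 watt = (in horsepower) 0.7377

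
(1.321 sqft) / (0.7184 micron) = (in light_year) 1.806e-11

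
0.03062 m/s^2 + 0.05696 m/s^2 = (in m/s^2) 0.08758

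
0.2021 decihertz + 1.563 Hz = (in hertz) 1.583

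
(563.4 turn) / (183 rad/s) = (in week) 3.198e-05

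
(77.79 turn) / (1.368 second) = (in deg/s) 2.047e+04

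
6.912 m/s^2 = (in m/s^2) 6.912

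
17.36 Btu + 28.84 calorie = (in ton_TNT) 4.406e-06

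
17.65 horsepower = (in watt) 1.316e+04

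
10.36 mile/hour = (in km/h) 16.67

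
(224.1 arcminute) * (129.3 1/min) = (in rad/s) 0.1405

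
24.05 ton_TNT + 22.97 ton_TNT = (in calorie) 4.702e+10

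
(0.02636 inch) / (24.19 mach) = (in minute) 1.355e-09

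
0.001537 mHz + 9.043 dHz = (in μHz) 9.043e+05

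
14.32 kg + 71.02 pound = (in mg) 4.653e+07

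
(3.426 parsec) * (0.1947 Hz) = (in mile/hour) 4.604e+16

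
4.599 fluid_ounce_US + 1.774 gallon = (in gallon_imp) 1.507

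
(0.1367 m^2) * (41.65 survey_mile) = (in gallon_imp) 2.016e+06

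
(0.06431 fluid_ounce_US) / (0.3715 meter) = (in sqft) 5.511e-05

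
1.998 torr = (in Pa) 266.4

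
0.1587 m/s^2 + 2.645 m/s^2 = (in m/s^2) 2.804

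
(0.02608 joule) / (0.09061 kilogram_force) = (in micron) 2.935e+04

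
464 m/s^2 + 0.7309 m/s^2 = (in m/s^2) 464.7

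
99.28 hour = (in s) 3.574e+05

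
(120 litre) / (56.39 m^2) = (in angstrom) 2.128e+07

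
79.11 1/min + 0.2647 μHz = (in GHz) 1.319e-09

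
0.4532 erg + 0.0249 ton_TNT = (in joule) 1.042e+08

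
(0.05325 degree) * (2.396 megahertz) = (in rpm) 2.126e+04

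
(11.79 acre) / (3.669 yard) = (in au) 9.507e-08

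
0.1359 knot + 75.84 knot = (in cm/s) 3909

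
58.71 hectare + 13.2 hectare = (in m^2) 7.191e+05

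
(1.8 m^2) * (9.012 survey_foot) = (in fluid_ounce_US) 1.672e+05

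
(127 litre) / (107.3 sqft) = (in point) 36.11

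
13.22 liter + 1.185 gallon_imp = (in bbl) 0.117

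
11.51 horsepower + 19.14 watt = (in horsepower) 11.54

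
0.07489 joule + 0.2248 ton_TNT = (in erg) 9.406e+15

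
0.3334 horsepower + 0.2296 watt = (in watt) 248.8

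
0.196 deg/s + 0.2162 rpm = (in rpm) 0.2489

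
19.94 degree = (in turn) 0.05539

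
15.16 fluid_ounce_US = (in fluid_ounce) 15.16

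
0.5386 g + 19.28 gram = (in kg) 0.01982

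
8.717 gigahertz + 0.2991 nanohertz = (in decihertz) 8.717e+10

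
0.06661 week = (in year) 0.001277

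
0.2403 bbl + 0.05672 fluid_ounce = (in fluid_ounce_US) 1292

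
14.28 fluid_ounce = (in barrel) 0.002656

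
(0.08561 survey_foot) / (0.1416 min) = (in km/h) 0.01106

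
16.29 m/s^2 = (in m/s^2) 16.29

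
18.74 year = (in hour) 1.642e+05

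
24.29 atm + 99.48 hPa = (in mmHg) 1.854e+04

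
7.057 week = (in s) 4.268e+06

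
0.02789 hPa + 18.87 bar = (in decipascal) 1.887e+07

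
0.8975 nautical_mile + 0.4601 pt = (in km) 1.662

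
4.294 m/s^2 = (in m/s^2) 4.294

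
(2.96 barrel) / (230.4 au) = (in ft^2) 1.47e-13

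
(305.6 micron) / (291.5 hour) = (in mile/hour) 6.514e-10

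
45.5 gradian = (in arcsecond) 1.474e+05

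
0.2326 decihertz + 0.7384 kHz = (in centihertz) 7.384e+04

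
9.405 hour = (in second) 3.386e+04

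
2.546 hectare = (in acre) 6.291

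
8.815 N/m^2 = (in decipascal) 88.15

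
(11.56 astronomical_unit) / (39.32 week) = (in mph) 1.627e+05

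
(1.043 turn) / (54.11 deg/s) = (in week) 1.147e-05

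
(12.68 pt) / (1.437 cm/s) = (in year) 9.871e-09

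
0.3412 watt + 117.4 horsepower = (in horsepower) 117.4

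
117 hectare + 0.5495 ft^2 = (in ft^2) 1.259e+07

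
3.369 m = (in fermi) 3.369e+15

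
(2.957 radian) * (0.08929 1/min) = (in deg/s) 0.2521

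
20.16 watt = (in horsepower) 0.02704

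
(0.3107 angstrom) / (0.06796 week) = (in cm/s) 7.559e-14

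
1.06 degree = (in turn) 0.002944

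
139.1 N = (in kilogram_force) 14.18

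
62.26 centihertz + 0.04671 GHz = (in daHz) 4.671e+06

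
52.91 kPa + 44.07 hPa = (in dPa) 5.732e+05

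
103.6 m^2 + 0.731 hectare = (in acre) 1.832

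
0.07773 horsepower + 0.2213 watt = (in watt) 58.18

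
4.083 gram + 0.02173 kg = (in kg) 0.02581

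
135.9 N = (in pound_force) 30.55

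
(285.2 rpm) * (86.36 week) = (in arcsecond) 3.218e+14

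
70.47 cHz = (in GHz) 7.047e-10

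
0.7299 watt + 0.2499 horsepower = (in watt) 187.1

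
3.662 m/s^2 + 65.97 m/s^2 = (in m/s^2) 69.63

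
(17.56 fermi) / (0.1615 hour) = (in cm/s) 3.02e-15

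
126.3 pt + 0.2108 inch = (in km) 4.991e-05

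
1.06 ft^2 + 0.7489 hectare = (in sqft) 8.061e+04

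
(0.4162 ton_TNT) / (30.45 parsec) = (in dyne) 0.0001853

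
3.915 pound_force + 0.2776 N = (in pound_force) 3.977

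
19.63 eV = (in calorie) 7.517e-19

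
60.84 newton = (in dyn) 6.084e+06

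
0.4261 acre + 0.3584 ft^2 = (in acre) 0.4261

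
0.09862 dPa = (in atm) 9.733e-08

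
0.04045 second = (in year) 1.283e-09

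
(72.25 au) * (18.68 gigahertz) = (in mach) 5.93e+20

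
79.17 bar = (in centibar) 7917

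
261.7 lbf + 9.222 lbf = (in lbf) 270.9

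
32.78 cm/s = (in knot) 0.6372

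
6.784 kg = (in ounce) 239.3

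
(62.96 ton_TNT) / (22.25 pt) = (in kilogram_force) 3.422e+12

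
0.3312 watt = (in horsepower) 0.0004441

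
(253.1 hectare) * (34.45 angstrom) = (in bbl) 0.05484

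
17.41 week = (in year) 0.3339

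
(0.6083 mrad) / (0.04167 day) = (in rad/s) 1.69e-07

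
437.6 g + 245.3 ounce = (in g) 7392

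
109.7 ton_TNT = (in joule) 4.59e+11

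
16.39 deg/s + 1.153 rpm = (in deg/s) 23.31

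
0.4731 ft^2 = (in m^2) 0.04395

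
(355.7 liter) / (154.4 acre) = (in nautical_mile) 3.074e-10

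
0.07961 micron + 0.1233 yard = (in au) 7.537e-13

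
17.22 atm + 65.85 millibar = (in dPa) 1.751e+07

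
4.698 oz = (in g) 133.2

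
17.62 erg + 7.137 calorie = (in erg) 2.986e+08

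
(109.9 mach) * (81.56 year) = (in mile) 5.981e+10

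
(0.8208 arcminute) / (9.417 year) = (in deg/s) 4.606e-11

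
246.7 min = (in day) 0.1713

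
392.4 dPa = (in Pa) 39.24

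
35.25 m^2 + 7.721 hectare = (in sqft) 8.315e+05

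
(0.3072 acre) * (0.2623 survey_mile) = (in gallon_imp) 1.154e+08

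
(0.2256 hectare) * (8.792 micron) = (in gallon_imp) 4.363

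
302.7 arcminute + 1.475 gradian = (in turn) 0.0177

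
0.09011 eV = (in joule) 1.444e-20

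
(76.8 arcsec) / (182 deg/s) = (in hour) 3.256e-08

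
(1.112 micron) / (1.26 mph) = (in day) 2.285e-11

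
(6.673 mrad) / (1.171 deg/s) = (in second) 0.3265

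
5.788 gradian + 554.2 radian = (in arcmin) 1.906e+06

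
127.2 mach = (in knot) 8.419e+04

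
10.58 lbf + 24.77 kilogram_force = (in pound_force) 65.19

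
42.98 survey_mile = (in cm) 6.917e+06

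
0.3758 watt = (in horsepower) 0.000504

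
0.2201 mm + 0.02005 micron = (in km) 2.201e-07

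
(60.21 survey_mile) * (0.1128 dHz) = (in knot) 2125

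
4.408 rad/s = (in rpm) 42.09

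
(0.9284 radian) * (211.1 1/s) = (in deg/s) 1.123e+04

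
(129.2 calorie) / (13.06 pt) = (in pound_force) 2.638e+04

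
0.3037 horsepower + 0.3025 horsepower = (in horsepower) 0.6062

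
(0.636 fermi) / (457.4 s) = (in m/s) 1.39e-18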